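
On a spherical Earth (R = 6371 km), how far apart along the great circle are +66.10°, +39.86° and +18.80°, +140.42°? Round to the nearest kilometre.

8566 km

Δλ = 140.42 − 39.86 = 100.56°.
Δφ = 18.80 − 66.10 = -47.30°.
a = sin²(Δφ/2) + cos φ₁ · cos φ₂ · sin²(Δλ/2) = 0.387827.
c = 2·atan2(√a, √(1−a)) = 1.34452 rad → d = 6371·c ≈ 8565.97 km.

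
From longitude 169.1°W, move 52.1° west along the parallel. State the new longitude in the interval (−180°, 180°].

138.8°E

Start at -169.1°; shift −52.1° → -221.2°.
-221.2° lies outside (−180°, 180°]; add 360° → +138.8°.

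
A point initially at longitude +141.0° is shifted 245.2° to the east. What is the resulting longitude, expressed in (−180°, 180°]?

+26.2°

Start at +141.0°; shift +245.2° → +386.2°.
+386.2° lies outside (−180°, 180°]; subtract 360° → +26.2°.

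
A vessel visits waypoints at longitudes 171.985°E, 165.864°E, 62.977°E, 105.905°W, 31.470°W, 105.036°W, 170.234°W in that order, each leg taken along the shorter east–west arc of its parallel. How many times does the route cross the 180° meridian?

0

Leg 1: +171.985° → +165.864°, shortest Δλ = -6.121° (west) — does not cross 180°.
Leg 2: +165.864° → +62.977°, shortest Δλ = -102.887° (west) — does not cross 180°.
Leg 3: +62.977° → -105.905°, shortest Δλ = -168.882° (west) — does not cross 180°.
Leg 4: -105.905° → -31.470°, shortest Δλ = 74.435° (east) — does not cross 180°.
Leg 5: -31.470° → -105.036°, shortest Δλ = -73.566° (west) — does not cross 180°.
Leg 6: -105.036° → -170.234°, shortest Δλ = -65.198° (west) — does not cross 180°.
Total crossings: 0.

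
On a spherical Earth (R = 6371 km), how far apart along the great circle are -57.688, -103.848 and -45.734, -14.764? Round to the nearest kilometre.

Δλ = -14.764 − -103.848 = 89.084°.
Δφ = -45.734 − -57.688 = 11.954°.
a = sin²(Δφ/2) + cos φ₁ · cos φ₂ · sin²(Δλ/2) = 0.194409.
c = 2·atan2(√a, √(1−a)) = 0.91324 rad → d = 6371·c ≈ 5818.27 km.

5818 km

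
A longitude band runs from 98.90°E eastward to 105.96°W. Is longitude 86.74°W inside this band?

Band width going east from +98.90° to -105.96°: ((-105.96 − 98.90) mod 360) = 155.14°.
Offset of -86.74° east of the west edge: ((-86.74 − 98.90) mod 360) = 174.36°.
174.36° > 155.14° ⇒ outside.

No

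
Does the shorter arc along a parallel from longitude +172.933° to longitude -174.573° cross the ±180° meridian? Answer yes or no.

Yes

Naïve |-174.573 − 172.933| = 347.506° > 180°, so the shorter arc goes the other way round — across 180°.
Signed shortest Δλ = ((-174.573 − 172.933 + 180) mod 360) − 180 = 12.494°.
Going east by 12.494° from +172.933° passes through 180° before reaching -174.573°.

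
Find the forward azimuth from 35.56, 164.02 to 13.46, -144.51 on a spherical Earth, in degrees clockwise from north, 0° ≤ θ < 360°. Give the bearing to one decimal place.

Δλ = -144.51 − 164.02 = -308.53°; wrapped into (−180°, 180°]: 51.47°.
θ = atan2( sin Δλ · cos φ₂ , cos φ₁ · sin φ₂ − sin φ₁ · cos φ₂ · cos Δλ )
  = atan2(0.76079, -0.16296) = 102.090° → normalised to [0°, 360°): 102.090°.

102.1°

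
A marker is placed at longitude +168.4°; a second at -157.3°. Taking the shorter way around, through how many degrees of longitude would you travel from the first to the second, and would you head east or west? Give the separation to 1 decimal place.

Raw difference: -157.3 − 168.4 = -325.7°.
Normalise into (−180°, 180°]: -325.7° + 360° = 34.3°.
Positive ⇒ the second point lies to the east; separation 34.3°.

34.3° east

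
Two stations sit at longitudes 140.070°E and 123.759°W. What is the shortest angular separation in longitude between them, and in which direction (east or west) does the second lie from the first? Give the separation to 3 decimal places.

Raw difference: -123.759 − 140.070 = -263.829°.
Normalise into (−180°, 180°]: -263.829° + 360° = 96.171°.
Positive ⇒ the second point lies to the east; separation 96.171°.

96.171° east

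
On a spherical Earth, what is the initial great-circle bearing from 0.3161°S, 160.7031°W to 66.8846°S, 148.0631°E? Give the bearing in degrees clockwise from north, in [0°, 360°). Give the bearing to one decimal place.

198.4°

Δλ = 148.0631 − -160.7031 = 308.7662°; wrapped into (−180°, 180°]: -51.2338°.
θ = atan2( sin Δλ · cos φ₂ , cos φ₁ · sin φ₂ − sin φ₁ · cos φ₂ · cos Δλ )
  = atan2(-0.30610, -0.91835) = -161.566° → normalised to [0°, 360°): 198.434°.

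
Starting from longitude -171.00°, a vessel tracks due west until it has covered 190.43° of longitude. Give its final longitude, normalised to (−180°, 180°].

Start at -171.00°; shift −190.43° → -361.43°.
-361.43° lies outside (−180°, 180°]; add 360° → -1.43°.

-1.43°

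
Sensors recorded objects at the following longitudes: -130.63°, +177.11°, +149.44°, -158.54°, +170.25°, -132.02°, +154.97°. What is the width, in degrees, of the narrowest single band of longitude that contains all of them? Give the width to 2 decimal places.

79.93°

Sort the longitudes: -158.54°, -132.02°, -130.63°, +149.44°, +154.97°, +170.25°, +177.11°.
Eastward gaps between consecutive values (wrapping around): 26.52°, 1.39°, 280.07°, 5.53°, 15.28°, 6.86°, 24.35°.
Largest gap = 280.07° ⇒ minimal covering band is its complement: 360° − 280.07° = 79.93°.
Band runs from +149.44° eastward to -130.63°, crossing the antimeridian.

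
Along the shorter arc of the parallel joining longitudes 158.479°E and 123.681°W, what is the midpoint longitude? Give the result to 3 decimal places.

162.601°W

Signed shortest Δλ from +158.479° to -123.681° is +77.840°.
Midpoint longitude = +158.479° + (+77.840°)/2 = +158.479° + 38.920° = +197.399°.
Normalise into (−180°, 180°]: -162.601°.
(The naïve average (+158.479 + -123.681)/2 = 17.399° is on the wrong side of the globe.)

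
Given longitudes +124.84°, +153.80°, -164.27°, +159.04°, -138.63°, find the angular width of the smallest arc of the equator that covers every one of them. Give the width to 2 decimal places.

96.53°

Sort the longitudes: -164.27°, -138.63°, +124.84°, +153.80°, +159.04°.
Eastward gaps between consecutive values (wrapping around): 25.64°, 263.47°, 28.96°, 5.24°, 36.69°.
Largest gap = 263.47° ⇒ minimal covering band is its complement: 360° − 263.47° = 96.53°.
Band runs from +124.84° eastward to -138.63°, crossing the antimeridian.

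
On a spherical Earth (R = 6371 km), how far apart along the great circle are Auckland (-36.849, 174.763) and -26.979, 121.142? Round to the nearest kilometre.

5112 km

Δλ = 121.142 − 174.763 = -53.621°.
Δφ = -26.979 − -36.849 = 9.870°.
a = sin²(Δφ/2) + cos φ₁ · cos φ₂ · sin²(Δλ/2) = 0.152479.
c = 2·atan2(√a, √(1−a)) = 0.80232 rad → d = 6371·c ≈ 5111.57 km.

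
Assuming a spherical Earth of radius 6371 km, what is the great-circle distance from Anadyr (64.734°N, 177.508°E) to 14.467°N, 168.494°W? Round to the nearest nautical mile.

3073 nmi

Δλ = -168.494 − 177.508 = -346.002°; wrapped into (−180°, 180°]: 13.998°.
Δφ = 14.467 − 64.734 = -50.267°.
a = sin²(Δφ/2) + cos φ₁ · cos φ₂ · sin²(Δλ/2) = 0.186531.
c = 2·atan2(√a, √(1−a)) = 0.89318 rad → d = 6371·c ≈ 5690.45 km ≈ 3072.60 nmi.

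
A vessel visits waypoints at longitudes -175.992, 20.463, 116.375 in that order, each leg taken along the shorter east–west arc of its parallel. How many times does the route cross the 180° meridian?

Leg 1: -175.992° → +20.463°, shortest Δλ = -163.545° (west) — crosses 180°.
Leg 2: +20.463° → +116.375°, shortest Δλ = 95.912° (east) — does not cross 180°.
Total crossings: 1.

1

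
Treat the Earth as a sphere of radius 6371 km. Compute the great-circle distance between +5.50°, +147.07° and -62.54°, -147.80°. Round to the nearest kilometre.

9318 km

Δλ = -147.80 − 147.07 = -294.87°; wrapped into (−180°, 180°]: 65.13°.
Δφ = -62.54 − 5.50 = -68.04°.
a = sin²(Δφ/2) + cos φ₁ · cos φ₂ · sin²(Δλ/2) = 0.446004.
c = 2·atan2(√a, √(1−a)) = 1.46259 rad → d = 6371·c ≈ 9318.18 km.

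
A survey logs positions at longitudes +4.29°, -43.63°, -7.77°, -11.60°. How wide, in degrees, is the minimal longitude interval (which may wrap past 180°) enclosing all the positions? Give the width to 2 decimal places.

Sort the longitudes: -43.63°, -11.60°, -7.77°, +4.29°.
Eastward gaps between consecutive values (wrapping around): 32.03°, 3.83°, 12.06°, 312.08°.
Largest gap = 312.08° ⇒ minimal covering band is its complement: 360° − 312.08° = 47.92°.
Band runs from -43.63° eastward to +4.29°.

47.92°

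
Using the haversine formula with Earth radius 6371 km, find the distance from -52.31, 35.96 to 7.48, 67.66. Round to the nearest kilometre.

Δλ = 67.66 − 35.96 = 31.70°.
Δφ = 7.48 − -52.31 = 59.79°.
a = sin²(Δφ/2) + cos φ₁ · cos φ₂ · sin²(Δλ/2) = 0.293633.
c = 2·atan2(√a, √(1−a)) = 1.14534 rad → d = 6371·c ≈ 7296.97 km.

7297 km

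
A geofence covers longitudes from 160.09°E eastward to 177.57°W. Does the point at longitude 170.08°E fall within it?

Yes

Band width going east from +160.09° to -177.57°: ((-177.57 − 160.09) mod 360) = 22.34°.
Offset of +170.08° east of the west edge: ((170.08 − 160.09) mod 360) = 9.99°.
9.99° ≤ 22.34° ⇒ inside.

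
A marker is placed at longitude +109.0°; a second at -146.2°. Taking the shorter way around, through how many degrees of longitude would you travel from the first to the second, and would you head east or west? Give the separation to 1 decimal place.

Raw difference: -146.2 − 109.0 = -255.2°.
Normalise into (−180°, 180°]: -255.2° + 360° = 104.8°.
Positive ⇒ the second point lies to the east; separation 104.8°.

104.8° east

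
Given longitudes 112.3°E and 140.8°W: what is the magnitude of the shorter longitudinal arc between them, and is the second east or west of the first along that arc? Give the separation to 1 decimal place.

106.9° east

Raw difference: -140.8 − 112.3 = -253.1°.
Normalise into (−180°, 180°]: -253.1° + 360° = 106.9°.
Positive ⇒ the second point lies to the east; separation 106.9°.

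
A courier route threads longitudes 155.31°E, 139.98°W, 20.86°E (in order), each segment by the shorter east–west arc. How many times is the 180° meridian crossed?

Leg 1: +155.31° → -139.98°, shortest Δλ = 64.71° (east) — crosses 180°.
Leg 2: -139.98° → +20.86°, shortest Δλ = 160.84° (east) — does not cross 180°.
Total crossings: 1.

1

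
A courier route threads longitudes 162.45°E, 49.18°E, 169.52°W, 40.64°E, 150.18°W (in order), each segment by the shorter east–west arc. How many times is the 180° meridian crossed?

3

Leg 1: +162.45° → +49.18°, shortest Δλ = -113.27° (west) — does not cross 180°.
Leg 2: +49.18° → -169.52°, shortest Δλ = 141.3° (east) — crosses 180°.
Leg 3: -169.52° → +40.64°, shortest Δλ = -149.84° (west) — crosses 180°.
Leg 4: +40.64° → -150.18°, shortest Δλ = 169.18° (east) — crosses 180°.
Total crossings: 3.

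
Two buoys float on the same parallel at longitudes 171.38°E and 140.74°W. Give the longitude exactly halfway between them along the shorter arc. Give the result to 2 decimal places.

164.68°W

Signed shortest Δλ from +171.38° to -140.74° is +47.88°.
Midpoint longitude = +171.38° + (+47.88°)/2 = +171.38° + 23.94° = +195.32°.
Normalise into (−180°, 180°]: -164.68°.
(The naïve average (+171.38 + -140.74)/2 = 15.32° is on the wrong side of the globe.)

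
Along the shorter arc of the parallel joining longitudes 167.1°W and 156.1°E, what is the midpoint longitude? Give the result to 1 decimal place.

174.5°E

Signed shortest Δλ from -167.1° to +156.1° is -36.8°.
Midpoint longitude = -167.1° + (-36.8°)/2 = -167.1° − 18.4° = -185.5°.
Normalise into (−180°, 180°]: +174.5°.
(The naïve average (-167.1 + +156.1)/2 = -5.5° is on the wrong side of the globe.)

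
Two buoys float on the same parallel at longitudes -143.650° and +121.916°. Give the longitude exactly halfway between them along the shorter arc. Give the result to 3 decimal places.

Signed shortest Δλ from -143.650° to +121.916° is -94.434°.
Midpoint longitude = -143.650° + (-94.434°)/2 = -143.650° − 47.217° = -190.867°.
Normalise into (−180°, 180°]: +169.133°.
(The naïve average (-143.650 + +121.916)/2 = -10.867° is on the wrong side of the globe.)

+169.133°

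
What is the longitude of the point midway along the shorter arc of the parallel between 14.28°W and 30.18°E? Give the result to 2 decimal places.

7.95°E

Signed shortest Δλ from -14.28° to +30.18° is +44.46°.
Midpoint longitude = -14.28° + (+44.46°)/2 = -14.28° + 22.23° = +7.95°.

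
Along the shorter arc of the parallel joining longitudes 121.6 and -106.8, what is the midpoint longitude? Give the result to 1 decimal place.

Signed shortest Δλ from +121.6° to -106.8° is +131.6°.
Midpoint longitude = +121.6° + (+131.6°)/2 = +121.6° + 65.8° = +187.4°.
Normalise into (−180°, 180°]: -172.6°.
(The naïve average (+121.6 + -106.8)/2 = 7.4° is on the wrong side of the globe.)

-172.6°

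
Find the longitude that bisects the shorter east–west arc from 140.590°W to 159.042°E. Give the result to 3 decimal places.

Signed shortest Δλ from -140.590° to +159.042° is -60.368°.
Midpoint longitude = -140.590° + (-60.368°)/2 = -140.590° − 30.184° = -170.774°.
(The naïve average (-140.590 + +159.042)/2 = 9.226° is on the wrong side of the globe.)

170.774°W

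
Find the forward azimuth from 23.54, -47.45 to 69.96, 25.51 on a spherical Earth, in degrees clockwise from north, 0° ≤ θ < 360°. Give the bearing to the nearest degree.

Δλ = 25.51 − -47.45 = 72.96°.
θ = atan2( sin Δλ · cos φ₂ , cos φ₁ · sin φ₂ − sin φ₁ · cos φ₂ · cos Δλ )
  = atan2(0.32763, 0.82117) = 21.751° → normalised to [0°, 360°): 21.751°.

22°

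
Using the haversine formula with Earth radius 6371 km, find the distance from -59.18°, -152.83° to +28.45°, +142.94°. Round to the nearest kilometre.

11377 km

Δλ = 142.94 − -152.83 = 295.77°; wrapped into (−180°, 180°]: -64.23°.
Δφ = 28.45 − -59.18 = 87.63°.
a = sin²(Δφ/2) + cos φ₁ · cos φ₂ · sin²(Δλ/2) = 0.606635.
c = 2·atan2(√a, √(1−a)) = 1.78572 rad → d = 6371·c ≈ 11376.81 km.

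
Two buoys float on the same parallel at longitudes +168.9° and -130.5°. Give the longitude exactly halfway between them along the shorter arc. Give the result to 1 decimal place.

Signed shortest Δλ from +168.9° to -130.5° is +60.6°.
Midpoint longitude = +168.9° + (+60.6°)/2 = +168.9° + 30.3° = +199.2°.
Normalise into (−180°, 180°]: -160.8°.
(The naïve average (+168.9 + -130.5)/2 = 19.2° is on the wrong side of the globe.)

-160.8°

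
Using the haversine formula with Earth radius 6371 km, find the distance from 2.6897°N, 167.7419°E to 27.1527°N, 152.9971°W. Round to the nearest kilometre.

Δλ = -152.9971 − 167.7419 = -320.7390°; wrapped into (−180°, 180°]: 39.2610°.
Δφ = 27.1527 − 2.6897 = 24.4630°.
a = sin²(Δφ/2) + cos φ₁ · cos φ₂ · sin²(Δλ/2) = 0.145201.
c = 2·atan2(√a, √(1−a)) = 0.78187 rad → d = 6371·c ≈ 4981.29 km.

4981 km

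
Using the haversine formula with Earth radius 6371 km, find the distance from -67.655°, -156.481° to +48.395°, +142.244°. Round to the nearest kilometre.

Δλ = 142.244 − -156.481 = 298.725°; wrapped into (−180°, 180°]: -61.275°.
Δφ = 48.395 − -67.655 = 116.050°.
a = sin²(Δφ/2) + cos φ₁ · cos φ₂ · sin²(Δλ/2) = 0.785135.
c = 2·atan2(√a, √(1−a)) = 2.17763 rad → d = 6371·c ≈ 13873.69 km.

13874 km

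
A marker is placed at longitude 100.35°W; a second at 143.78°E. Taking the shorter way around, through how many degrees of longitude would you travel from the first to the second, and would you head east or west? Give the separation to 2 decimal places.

Raw difference: 143.78 − -100.35 = 244.13°.
Normalise into (−180°, 180°]: 244.13° − 360° = -115.87°.
Negative ⇒ the second point lies to the west; separation 115.87°.

115.87° west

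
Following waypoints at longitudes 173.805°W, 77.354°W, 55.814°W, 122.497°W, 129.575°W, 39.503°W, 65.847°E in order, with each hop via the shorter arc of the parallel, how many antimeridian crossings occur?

Leg 1: -173.805° → -77.354°, shortest Δλ = 96.451° (east) — does not cross 180°.
Leg 2: -77.354° → -55.814°, shortest Δλ = 21.54° (east) — does not cross 180°.
Leg 3: -55.814° → -122.497°, shortest Δλ = -66.683° (west) — does not cross 180°.
Leg 4: -122.497° → -129.575°, shortest Δλ = -7.078° (west) — does not cross 180°.
Leg 5: -129.575° → -39.503°, shortest Δλ = 90.072° (east) — does not cross 180°.
Leg 6: -39.503° → +65.847°, shortest Δλ = 105.35° (east) — does not cross 180°.
Total crossings: 0.

0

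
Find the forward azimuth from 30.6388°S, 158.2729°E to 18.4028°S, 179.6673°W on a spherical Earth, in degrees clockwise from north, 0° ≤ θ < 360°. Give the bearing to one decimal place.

Δλ = -179.6673 − 158.2729 = -337.9402°; wrapped into (−180°, 180°]: 22.0598°.
θ = atan2( sin Δλ · cos φ₂ , cos φ₁ · sin φ₂ − sin φ₁ · cos φ₂ · cos Δλ )
  = atan2(0.35637, 0.17654) = 63.647° → normalised to [0°, 360°): 63.647°.

63.6°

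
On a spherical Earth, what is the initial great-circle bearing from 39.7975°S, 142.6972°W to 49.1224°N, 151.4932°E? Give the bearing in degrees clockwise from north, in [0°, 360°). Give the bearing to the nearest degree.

322°

Δλ = 151.4932 − -142.6972 = 294.1904°; wrapped into (−180°, 180°]: -65.8096°.
θ = atan2( sin Δλ · cos φ₂ , cos φ₁ · sin φ₂ − sin φ₁ · cos φ₂ · cos Δλ )
  = atan2(-0.59698, 0.75258) = -38.423° → normalised to [0°, 360°): 321.577°.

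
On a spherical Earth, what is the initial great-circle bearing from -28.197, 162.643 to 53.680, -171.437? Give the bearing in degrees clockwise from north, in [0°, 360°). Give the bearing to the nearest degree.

Δλ = -171.437 − 162.643 = -334.080°; wrapped into (−180°, 180°]: 25.920°.
θ = atan2( sin Δλ · cos φ₂ , cos φ₁ · sin φ₂ − sin φ₁ · cos φ₂ · cos Δλ )
  = atan2(0.25890, 0.96181) = 15.066° → normalised to [0°, 360°): 15.066°.

15°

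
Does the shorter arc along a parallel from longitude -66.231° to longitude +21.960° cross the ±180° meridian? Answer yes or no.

Signed shortest Δλ = ((21.960 − -66.231 + 180) mod 360) − 180 = 88.191°.
Going east by 88.191° from -66.231° reaches +21.960° without touching 180°.

No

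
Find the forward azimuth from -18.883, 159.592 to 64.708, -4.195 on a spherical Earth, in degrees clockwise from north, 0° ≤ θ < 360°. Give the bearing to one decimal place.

Δλ = -4.195 − 159.592 = -163.787°.
θ = atan2( sin Δλ · cos φ₂ , cos φ₁ · sin φ₂ − sin φ₁ · cos φ₂ · cos Δλ )
  = atan2(-0.11929, 0.72271) = -9.372° → normalised to [0°, 360°): 350.628°.

350.6°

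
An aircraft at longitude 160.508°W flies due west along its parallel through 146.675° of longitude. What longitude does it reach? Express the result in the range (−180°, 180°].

Start at -160.508°; shift −146.675° → -307.183°.
-307.183° lies outside (−180°, 180°]; add 360° → +52.817°.

52.817°E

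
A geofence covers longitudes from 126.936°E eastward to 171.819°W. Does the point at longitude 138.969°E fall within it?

Band width going east from +126.936° to -171.819°: ((-171.819 − 126.936) mod 360) = 61.245°.
Offset of +138.969° east of the west edge: ((138.969 − 126.936) mod 360) = 12.033°.
12.033° ≤ 61.245° ⇒ inside.

Yes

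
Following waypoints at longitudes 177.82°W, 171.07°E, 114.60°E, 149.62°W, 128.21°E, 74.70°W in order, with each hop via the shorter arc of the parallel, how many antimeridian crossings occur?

Leg 1: -177.82° → +171.07°, shortest Δλ = -11.11° (west) — crosses 180°.
Leg 2: +171.07° → +114.60°, shortest Δλ = -56.47° (west) — does not cross 180°.
Leg 3: +114.60° → -149.62°, shortest Δλ = 95.78° (east) — crosses 180°.
Leg 4: -149.62° → +128.21°, shortest Δλ = -82.17° (west) — crosses 180°.
Leg 5: +128.21° → -74.70°, shortest Δλ = 157.09° (east) — crosses 180°.
Total crossings: 4.

4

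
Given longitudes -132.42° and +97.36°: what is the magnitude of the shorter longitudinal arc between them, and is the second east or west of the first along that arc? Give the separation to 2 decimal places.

130.22° west

Raw difference: 97.36 − -132.42 = 229.78°.
Normalise into (−180°, 180°]: 229.78° − 360° = -130.22°.
Negative ⇒ the second point lies to the west; separation 130.22°.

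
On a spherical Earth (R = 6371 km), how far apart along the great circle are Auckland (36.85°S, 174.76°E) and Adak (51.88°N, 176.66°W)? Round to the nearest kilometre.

Δλ = -176.66 − 174.76 = -351.42°; wrapped into (−180°, 180°]: 8.58°.
Δφ = 51.88 − -36.85 = 88.73°.
a = sin²(Δφ/2) + cos φ₁ · cos φ₂ · sin²(Δλ/2) = 0.491682.
c = 2·atan2(√a, √(1−a)) = 1.55416 rad → d = 6371·c ≈ 9901.55 km.

9902 km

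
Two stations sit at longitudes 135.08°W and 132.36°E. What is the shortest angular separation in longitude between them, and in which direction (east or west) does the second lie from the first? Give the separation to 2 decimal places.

Raw difference: 132.36 − -135.08 = 267.44°.
Normalise into (−180°, 180°]: 267.44° − 360° = -92.56°.
Negative ⇒ the second point lies to the west; separation 92.56°.

92.56° west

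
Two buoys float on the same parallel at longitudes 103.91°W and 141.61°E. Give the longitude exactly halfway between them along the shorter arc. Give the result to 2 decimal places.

161.15°W

Signed shortest Δλ from -103.91° to +141.61° is -114.48°.
Midpoint longitude = -103.91° + (-114.48°)/2 = -103.91° − 57.24° = -161.15°.
(The naïve average (-103.91 + +141.61)/2 = 18.85° is on the wrong side of the globe.)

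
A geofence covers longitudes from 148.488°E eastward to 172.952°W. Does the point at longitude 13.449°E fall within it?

No

Band width going east from +148.488° to -172.952°: ((-172.952 − 148.488) mod 360) = 38.560°.
Offset of +13.449° east of the west edge: ((13.449 − 148.488) mod 360) = 224.961°.
224.961° > 38.560° ⇒ outside.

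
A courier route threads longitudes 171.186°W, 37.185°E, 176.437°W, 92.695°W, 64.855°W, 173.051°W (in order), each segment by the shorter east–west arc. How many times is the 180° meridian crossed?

2

Leg 1: -171.186° → +37.185°, shortest Δλ = -151.629° (west) — crosses 180°.
Leg 2: +37.185° → -176.437°, shortest Δλ = 146.378° (east) — crosses 180°.
Leg 3: -176.437° → -92.695°, shortest Δλ = 83.742° (east) — does not cross 180°.
Leg 4: -92.695° → -64.855°, shortest Δλ = 27.84° (east) — does not cross 180°.
Leg 5: -64.855° → -173.051°, shortest Δλ = -108.196° (west) — does not cross 180°.
Total crossings: 2.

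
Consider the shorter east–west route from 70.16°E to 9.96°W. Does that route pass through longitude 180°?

Signed shortest Δλ = ((-9.96 − 70.16 + 180) mod 360) − 180 = -80.12°.
Going west by 80.12° from +70.16° reaches -9.96° without touching 180°.

No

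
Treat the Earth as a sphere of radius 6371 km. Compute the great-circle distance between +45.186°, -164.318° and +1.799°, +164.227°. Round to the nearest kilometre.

5721 km

Δλ = 164.227 − -164.318 = 328.545°; wrapped into (−180°, 180°]: -31.455°.
Δφ = 1.799 − 45.186 = -43.387°.
a = sin²(Δφ/2) + cos φ₁ · cos φ₂ · sin²(Δλ/2) = 0.188395.
c = 2·atan2(√a, √(1−a)) = 0.89796 rad → d = 6371·c ≈ 5720.87 km.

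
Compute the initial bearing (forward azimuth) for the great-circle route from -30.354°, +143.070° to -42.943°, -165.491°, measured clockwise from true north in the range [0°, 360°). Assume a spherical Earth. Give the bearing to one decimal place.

Δλ = -165.491 − 143.070 = -308.561°; wrapped into (−180°, 180°]: 51.439°.
θ = atan2( sin Δλ · cos φ₂ , cos φ₁ · sin φ₂ − sin φ₁ · cos φ₂ · cos Δλ )
  = atan2(0.57241, -0.35729) = 121.972° → normalised to [0°, 360°): 121.972°.

122.0°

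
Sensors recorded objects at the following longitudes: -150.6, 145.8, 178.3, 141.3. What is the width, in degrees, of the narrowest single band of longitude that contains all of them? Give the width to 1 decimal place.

Sort the longitudes: -150.6°, +141.3°, +145.8°, +178.3°.
Eastward gaps between consecutive values (wrapping around): 291.9°, 4.5°, 32.5°, 31.1°.
Largest gap = 291.9° ⇒ minimal covering band is its complement: 360° − 291.9° = 68.1°.
Band runs from +141.3° eastward to -150.6°, crossing the antimeridian.

68.1°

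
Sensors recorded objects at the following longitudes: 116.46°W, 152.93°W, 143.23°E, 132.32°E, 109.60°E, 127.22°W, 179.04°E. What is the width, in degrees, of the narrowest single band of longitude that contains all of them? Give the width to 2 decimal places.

133.94°

Sort the longitudes: -152.93°, -127.22°, -116.46°, +109.60°, +132.32°, +143.23°, +179.04°.
Eastward gaps between consecutive values (wrapping around): 25.71°, 10.76°, 226.06°, 22.72°, 10.91°, 35.81°, 28.03°.
Largest gap = 226.06° ⇒ minimal covering band is its complement: 360° − 226.06° = 133.94°.
Band runs from +109.60° eastward to -116.46°, crossing the antimeridian.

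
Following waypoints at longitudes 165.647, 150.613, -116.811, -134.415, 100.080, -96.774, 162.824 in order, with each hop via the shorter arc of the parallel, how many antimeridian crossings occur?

4

Leg 1: +165.647° → +150.613°, shortest Δλ = -15.034° (west) — does not cross 180°.
Leg 2: +150.613° → -116.811°, shortest Δλ = 92.576° (east) — crosses 180°.
Leg 3: -116.811° → -134.415°, shortest Δλ = -17.604° (west) — does not cross 180°.
Leg 4: -134.415° → +100.080°, shortest Δλ = -125.505° (west) — crosses 180°.
Leg 5: +100.080° → -96.774°, shortest Δλ = 163.146° (east) — crosses 180°.
Leg 6: -96.774° → +162.824°, shortest Δλ = -100.402° (west) — crosses 180°.
Total crossings: 4.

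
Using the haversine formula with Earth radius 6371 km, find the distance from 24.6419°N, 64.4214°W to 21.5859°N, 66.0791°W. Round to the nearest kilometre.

380 km

Δλ = -66.0791 − -64.4214 = -1.6577°.
Δφ = 21.5859 − 24.6419 = -3.0560°.
a = sin²(Δφ/2) + cos φ₁ · cos φ₂ · sin²(Δλ/2) = 0.000888.
c = 2·atan2(√a, √(1−a)) = 0.05960 rad → d = 6371·c ≈ 379.74 km.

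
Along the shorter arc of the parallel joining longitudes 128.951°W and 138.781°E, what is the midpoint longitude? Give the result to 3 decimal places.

175.085°W

Signed shortest Δλ from -128.951° to +138.781° is -92.268°.
Midpoint longitude = -128.951° + (-92.268°)/2 = -128.951° − 46.134° = -175.085°.
(The naïve average (-128.951 + +138.781)/2 = 4.915° is on the wrong side of the globe.)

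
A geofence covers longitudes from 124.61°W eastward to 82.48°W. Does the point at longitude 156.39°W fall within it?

No

Band width going east from -124.61° to -82.48°: ((-82.48 − -124.61) mod 360) = 42.13°.
Offset of -156.39° east of the west edge: ((-156.39 − -124.61) mod 360) = 328.22°.
328.22° > 42.13° ⇒ outside.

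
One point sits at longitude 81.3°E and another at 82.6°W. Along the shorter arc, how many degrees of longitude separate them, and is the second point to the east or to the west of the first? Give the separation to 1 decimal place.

163.9° west

Raw difference: -82.6 − 81.3 = -163.9°.
Normalise into (−180°, 180°]: -163.9° stays -163.9°.
Negative ⇒ the second point lies to the west; separation 163.9°.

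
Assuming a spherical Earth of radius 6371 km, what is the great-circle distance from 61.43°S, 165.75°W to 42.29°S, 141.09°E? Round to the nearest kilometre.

Δλ = 141.09 − -165.75 = 306.84°; wrapped into (−180°, 180°]: -53.16°.
Δφ = -42.29 − -61.43 = 19.14°.
a = sin²(Δφ/2) + cos φ₁ · cos φ₂ · sin²(Δλ/2) = 0.098468.
c = 2·atan2(√a, √(1−a)) = 0.63838 rad → d = 6371·c ≈ 4067.10 km.

4067 km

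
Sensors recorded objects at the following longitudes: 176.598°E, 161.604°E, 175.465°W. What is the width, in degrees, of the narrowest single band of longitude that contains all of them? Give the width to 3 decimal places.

22.931°

Sort the longitudes: -175.465°, +161.604°, +176.598°.
Eastward gaps between consecutive values (wrapping around): 337.069°, 14.994°, 7.937°.
Largest gap = 337.069° ⇒ minimal covering band is its complement: 360° − 337.069° = 22.931°.
Band runs from +161.604° eastward to -175.465°, crossing the antimeridian.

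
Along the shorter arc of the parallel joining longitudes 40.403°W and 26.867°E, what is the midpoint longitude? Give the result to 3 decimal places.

6.768°W

Signed shortest Δλ from -40.403° to +26.867° is +67.270°.
Midpoint longitude = -40.403° + (+67.270°)/2 = -40.403° + 33.635° = -6.768°.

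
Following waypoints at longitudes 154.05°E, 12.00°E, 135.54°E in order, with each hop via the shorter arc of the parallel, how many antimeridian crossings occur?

Leg 1: +154.05° → +12.00°, shortest Δλ = -142.05° (west) — does not cross 180°.
Leg 2: +12.00° → +135.54°, shortest Δλ = 123.54° (east) — does not cross 180°.
Total crossings: 0.

0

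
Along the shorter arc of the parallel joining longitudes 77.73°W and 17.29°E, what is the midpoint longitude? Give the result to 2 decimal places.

30.22°W

Signed shortest Δλ from -77.73° to +17.29° is +95.02°.
Midpoint longitude = -77.73° + (+95.02°)/2 = -77.73° + 47.51° = -30.22°.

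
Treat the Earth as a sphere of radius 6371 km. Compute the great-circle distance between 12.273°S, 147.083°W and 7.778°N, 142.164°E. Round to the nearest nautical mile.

Δλ = 142.164 − -147.083 = 289.247°; wrapped into (−180°, 180°]: -70.753°.
Δφ = 7.778 − -12.273 = 20.051°.
a = sin²(Δφ/2) + cos φ₁ · cos φ₂ · sin²(Δλ/2) = 0.354812.
c = 2·atan2(√a, √(1−a)) = 1.27618 rad → d = 6371·c ≈ 8130.52 km ≈ 4390.13 nmi.

4390 nmi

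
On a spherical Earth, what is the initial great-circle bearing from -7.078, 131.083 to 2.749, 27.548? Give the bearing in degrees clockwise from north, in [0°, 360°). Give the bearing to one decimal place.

271.1°

Δλ = 27.548 − 131.083 = -103.535°.
θ = atan2( sin Δλ · cos φ₂ , cos φ₁ · sin φ₂ − sin φ₁ · cos φ₂ · cos Δλ )
  = atan2(-0.97111, 0.01879) = -88.892° → normalised to [0°, 360°): 271.108°.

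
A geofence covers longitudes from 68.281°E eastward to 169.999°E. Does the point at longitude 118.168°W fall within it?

No

Band width going east from +68.281° to +169.999°: ((169.999 − 68.281) mod 360) = 101.718°.
Offset of -118.168° east of the west edge: ((-118.168 − 68.281) mod 360) = 173.551°.
173.551° > 101.718° ⇒ outside.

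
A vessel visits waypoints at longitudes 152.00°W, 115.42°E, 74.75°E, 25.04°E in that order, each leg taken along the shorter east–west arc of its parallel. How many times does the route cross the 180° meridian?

1

Leg 1: -152.00° → +115.42°, shortest Δλ = -92.58° (west) — crosses 180°.
Leg 2: +115.42° → +74.75°, shortest Δλ = -40.67° (west) — does not cross 180°.
Leg 3: +74.75° → +25.04°, shortest Δλ = -49.71° (west) — does not cross 180°.
Total crossings: 1.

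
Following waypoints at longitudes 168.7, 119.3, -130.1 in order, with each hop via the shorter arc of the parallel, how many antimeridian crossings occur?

1

Leg 1: +168.7° → +119.3°, shortest Δλ = -49.4° (west) — does not cross 180°.
Leg 2: +119.3° → -130.1°, shortest Δλ = 110.6° (east) — crosses 180°.
Total crossings: 1.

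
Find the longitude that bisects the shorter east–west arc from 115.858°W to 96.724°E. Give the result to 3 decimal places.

170.433°E

Signed shortest Δλ from -115.858° to +96.724° is -147.418°.
Midpoint longitude = -115.858° + (-147.418°)/2 = -115.858° − 73.709° = -189.567°.
Normalise into (−180°, 180°]: +170.433°.
(The naïve average (-115.858 + +96.724)/2 = -9.567° is on the wrong side of the globe.)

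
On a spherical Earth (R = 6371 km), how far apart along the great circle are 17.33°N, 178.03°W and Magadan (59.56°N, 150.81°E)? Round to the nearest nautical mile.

Δλ = 150.81 − -178.03 = 328.84°; wrapped into (−180°, 180°]: -31.16°.
Δφ = 59.56 − 17.33 = 42.23°.
a = sin²(Δφ/2) + cos φ₁ · cos φ₂ · sin²(Δλ/2) = 0.164662.
c = 2·atan2(√a, √(1−a)) = 0.83568 rad → d = 6371·c ≈ 5324.09 km ≈ 2874.78 nmi.

2875 nmi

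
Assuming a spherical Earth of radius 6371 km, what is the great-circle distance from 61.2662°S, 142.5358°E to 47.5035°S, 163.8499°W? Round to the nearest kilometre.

Δλ = -163.8499 − 142.5358 = -306.3857°; wrapped into (−180°, 180°]: 53.6143°.
Δφ = -47.5035 − -61.2662 = 13.7627°.
a = sin²(Δφ/2) + cos φ₁ · cos φ₂ · sin²(Δλ/2) = 0.080409.
c = 2·atan2(√a, √(1−a)) = 0.57502 rad → d = 6371·c ≈ 3663.45 km.

3663 km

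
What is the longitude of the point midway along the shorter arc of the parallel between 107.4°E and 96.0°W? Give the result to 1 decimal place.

Signed shortest Δλ from +107.4° to -96.0° is +156.6°.
Midpoint longitude = +107.4° + (+156.6°)/2 = +107.4° + 78.3° = +185.7°.
Normalise into (−180°, 180°]: -174.3°.
(The naïve average (+107.4 + -96.0)/2 = 5.7° is on the wrong side of the globe.)

174.3°W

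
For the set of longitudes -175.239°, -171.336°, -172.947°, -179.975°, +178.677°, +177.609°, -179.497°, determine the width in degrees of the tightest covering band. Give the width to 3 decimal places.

11.055°

Sort the longitudes: -179.975°, -179.497°, -175.239°, -172.947°, -171.336°, +177.609°, +178.677°.
Eastward gaps between consecutive values (wrapping around): 0.478°, 4.258°, 2.292°, 1.611°, 348.945°, 1.068°, 1.348°.
Largest gap = 348.945° ⇒ minimal covering band is its complement: 360° − 348.945° = 11.055°.
Band runs from +177.609° eastward to -171.336°, crossing the antimeridian.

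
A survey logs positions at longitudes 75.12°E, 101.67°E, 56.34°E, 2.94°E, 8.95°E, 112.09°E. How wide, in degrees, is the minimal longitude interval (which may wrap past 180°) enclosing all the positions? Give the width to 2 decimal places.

Sort the longitudes: +2.94°, +8.95°, +56.34°, +75.12°, +101.67°, +112.09°.
Eastward gaps between consecutive values (wrapping around): 6.01°, 47.39°, 18.78°, 26.55°, 10.42°, 250.85°.
Largest gap = 250.85° ⇒ minimal covering band is its complement: 360° − 250.85° = 109.15°.
Band runs from +2.94° eastward to +112.09°.

109.15°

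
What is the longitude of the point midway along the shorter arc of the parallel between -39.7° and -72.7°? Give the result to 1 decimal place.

Signed shortest Δλ from -39.7° to -72.7° is -33.0°.
Midpoint longitude = -39.7° + (-33.0°)/2 = -39.7° − 16.5° = -56.2°.

-56.2°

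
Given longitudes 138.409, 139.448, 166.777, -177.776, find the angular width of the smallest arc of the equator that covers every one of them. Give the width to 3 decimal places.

43.815°

Sort the longitudes: -177.776°, +138.409°, +139.448°, +166.777°.
Eastward gaps between consecutive values (wrapping around): 316.185°, 1.039°, 27.329°, 15.447°.
Largest gap = 316.185° ⇒ minimal covering band is its complement: 360° − 316.185° = 43.815°.
Band runs from +138.409° eastward to -177.776°, crossing the antimeridian.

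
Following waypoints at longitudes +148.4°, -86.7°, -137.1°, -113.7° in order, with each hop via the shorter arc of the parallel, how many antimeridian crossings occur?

Leg 1: +148.4° → -86.7°, shortest Δλ = 124.9° (east) — crosses 180°.
Leg 2: -86.7° → -137.1°, shortest Δλ = -50.4° (west) — does not cross 180°.
Leg 3: -137.1° → -113.7°, shortest Δλ = 23.4° (east) — does not cross 180°.
Total crossings: 1.

1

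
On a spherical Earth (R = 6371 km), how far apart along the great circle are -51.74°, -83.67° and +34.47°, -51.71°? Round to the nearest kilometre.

Δλ = -51.71 − -83.67 = 31.96°.
Δφ = 34.47 − -51.74 = 86.21°.
a = sin²(Δφ/2) + cos φ₁ · cos φ₂ · sin²(Δλ/2) = 0.505642.
c = 2·atan2(√a, √(1−a)) = 1.58208 rad → d = 6371·c ≈ 10079.44 km.

10079 km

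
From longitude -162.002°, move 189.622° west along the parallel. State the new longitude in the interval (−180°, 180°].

+8.376°

Start at -162.002°; shift −189.622° → -351.624°.
-351.624° lies outside (−180°, 180°]; add 360° → +8.376°.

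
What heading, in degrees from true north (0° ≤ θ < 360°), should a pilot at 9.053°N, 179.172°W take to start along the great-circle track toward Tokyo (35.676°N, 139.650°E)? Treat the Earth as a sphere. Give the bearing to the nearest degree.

312°

Δλ = 139.650 − -179.172 = 318.822°; wrapped into (−180°, 180°]: -41.178°.
θ = atan2( sin Δλ · cos φ₂ , cos φ₁ · sin φ₂ − sin φ₁ · cos φ₂ · cos Δλ )
  = atan2(-0.53484, 0.47973) = -48.109° → normalised to [0°, 360°): 311.891°.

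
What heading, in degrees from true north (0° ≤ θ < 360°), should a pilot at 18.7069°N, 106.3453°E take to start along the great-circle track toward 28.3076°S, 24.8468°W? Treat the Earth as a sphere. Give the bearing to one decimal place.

248.3°

Δλ = -24.8468 − 106.3453 = -131.1921°.
θ = atan2( sin Δλ · cos φ₂ , cos φ₁ · sin φ₂ − sin φ₁ · cos φ₂ · cos Δλ )
  = atan2(-0.66252, -0.26319) = -111.666° → normalised to [0°, 360°): 248.334°.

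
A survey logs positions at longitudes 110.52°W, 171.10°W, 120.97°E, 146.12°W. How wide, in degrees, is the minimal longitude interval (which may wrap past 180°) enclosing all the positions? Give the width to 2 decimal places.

128.51°

Sort the longitudes: -171.10°, -146.12°, -110.52°, +120.97°.
Eastward gaps between consecutive values (wrapping around): 24.98°, 35.60°, 231.49°, 67.93°.
Largest gap = 231.49° ⇒ minimal covering band is its complement: 360° − 231.49° = 128.51°.
Band runs from +120.97° eastward to -110.52°, crossing the antimeridian.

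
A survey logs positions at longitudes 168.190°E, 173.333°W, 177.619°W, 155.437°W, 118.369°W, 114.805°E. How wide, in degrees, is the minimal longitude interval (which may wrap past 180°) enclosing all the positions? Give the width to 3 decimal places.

Sort the longitudes: -177.619°, -173.333°, -155.437°, -118.369°, +114.805°, +168.190°.
Eastward gaps between consecutive values (wrapping around): 4.286°, 17.896°, 37.068°, 233.174°, 53.385°, 14.191°.
Largest gap = 233.174° ⇒ minimal covering band is its complement: 360° − 233.174° = 126.826°.
Band runs from +114.805° eastward to -118.369°, crossing the antimeridian.

126.826°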